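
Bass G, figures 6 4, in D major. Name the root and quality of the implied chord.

C# diminished

The figures 6 4 indicate a triad in second inversion.
In second inversion the root lies a fourth above the bass: a fourth above G in D major is C#.
The chord tones are G, C#, E, giving C# diminished.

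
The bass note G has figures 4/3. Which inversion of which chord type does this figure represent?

seventh chord, second inversion

4/3 is shorthand for 6/4/3.
Intervals of 6/4/3 above the bass form a seventh chord; the bass is the fifth, so this is second inversion.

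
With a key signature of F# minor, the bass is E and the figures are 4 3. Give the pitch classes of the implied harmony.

E, G#, A, C#

The written figures 4 3 are shorthand for 6/4/3: the 6 is implied.
A third above E in this key is G#.
A fourth above E in this key is A.
A sixth above E in this key is C#.
Together with the bass E, this spells A major seventh in second inversion.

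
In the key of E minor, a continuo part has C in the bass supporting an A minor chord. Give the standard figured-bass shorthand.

C is the third of A minor, so the chord is in first inversion.
A triad in first inversion is figured 6/3, conventionally abbreviated 6.

6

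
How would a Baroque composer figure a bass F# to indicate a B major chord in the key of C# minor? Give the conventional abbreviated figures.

F# is the fifth of B major, so the chord is in second inversion.
A triad in second inversion is figured 6/4, conventionally abbreviated 6/4.

6/4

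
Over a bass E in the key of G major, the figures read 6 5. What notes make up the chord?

E, G, B, C

The written figures 6 5 are shorthand for 6/5/3: the 3 is implied.
A third above E in this key is G.
A fifth above E in this key is B.
A sixth above E in this key is C.
Together with the bass E, this spells C major seventh in first inversion.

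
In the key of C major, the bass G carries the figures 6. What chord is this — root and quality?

The figures 6 indicate a triad in first inversion.
In first inversion the root lies a sixth above the bass: a sixth above G in C major is E.
The chord tones are G, B, E, giving E minor.

E minor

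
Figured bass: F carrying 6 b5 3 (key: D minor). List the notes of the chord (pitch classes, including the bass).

F, A, Cb, D

A third above F in this key is A.
A fifth above F in this key is C, lowered to Cb by the flat.
A sixth above F in this key is D.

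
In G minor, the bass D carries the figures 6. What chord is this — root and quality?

The figures 6 indicate a triad in first inversion.
In first inversion the root lies a sixth above the bass: a sixth above D in G minor is Bb.
The chord tones are D, F, Bb, giving Bb major.

Bb major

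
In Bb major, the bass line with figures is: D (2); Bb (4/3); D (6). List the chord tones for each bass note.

D (6/4/2): D, Eb, G, Bb.
Bb (6/4/3): Bb, D, Eb, G.
D (6/3): D, F, Bb.

D, Eb, G, Bb | Bb, D, Eb, G | D, F, Bb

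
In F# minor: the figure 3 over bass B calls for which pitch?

Counting 2 letter steps above B lands on D; in F# minor, that letter is D.

D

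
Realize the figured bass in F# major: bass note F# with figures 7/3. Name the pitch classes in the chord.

The written figures 7/3 are shorthand for 7/5/3: the 5 is implied.
A third above F# in this key is A#.
A fifth above F# in this key is C#.
A seventh above F# in this key is E#.
Together with the bass F#, this spells F# major seventh in root position.

F#, A#, C#, E#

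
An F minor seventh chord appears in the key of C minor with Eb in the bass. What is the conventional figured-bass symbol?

Eb is the seventh of F minor seventh, so the chord is in third inversion.
A seventh chord in third inversion is figured 6/4/2, conventionally abbreviated 4/2.

4/2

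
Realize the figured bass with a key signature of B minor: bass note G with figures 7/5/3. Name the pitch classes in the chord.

A third above G in this key is B.
A fifth above G in this key is D.
A seventh above G in this key is F#.
Together with the bass G, this spells G major seventh in root position.

G, B, D, F#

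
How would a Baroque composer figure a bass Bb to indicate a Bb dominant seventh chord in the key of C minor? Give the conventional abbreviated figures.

7

Bb is the root of Bb dominant seventh, so the chord is in root position.
A seventh chord in root position is figured 7/5/3, conventionally abbreviated 7.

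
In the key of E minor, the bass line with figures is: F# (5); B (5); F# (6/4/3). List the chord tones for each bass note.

F#, A, C | B, D, F# | F#, A, B, D

F# (5/3): F#, A, C.
B (5/3): B, D, F#.
F# (6/4/3): F#, A, B, D.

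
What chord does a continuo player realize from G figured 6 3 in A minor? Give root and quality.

E minor

The figures 6 3 indicate a triad in first inversion.
In first inversion the root lies a sixth above the bass: a sixth above G in A minor is E.
The chord tones are G, B, E, giving E minor.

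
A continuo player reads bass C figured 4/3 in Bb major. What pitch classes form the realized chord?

The written figures 4/3 are shorthand for 6/4/3: the 6 is implied.
A third above C in this key is Eb.
A fourth above C in this key is F.
A sixth above C in this key is A.
Together with the bass C, this spells F dominant seventh in second inversion.

C, Eb, F, A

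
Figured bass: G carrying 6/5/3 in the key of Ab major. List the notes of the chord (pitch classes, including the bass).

G, Bb, Db, Eb

A third above G in this key is Bb.
A fifth above G in this key is Db.
A sixth above G in this key is Eb.
Together with the bass G, this spells Eb dominant seventh in first inversion.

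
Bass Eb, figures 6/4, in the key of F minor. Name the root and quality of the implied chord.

Ab major

The figures 6/4 indicate a triad in second inversion.
In second inversion the root lies a fourth above the bass: a fourth above Eb in F minor is Ab.
The chord tones are Eb, Ab, C, giving Ab major.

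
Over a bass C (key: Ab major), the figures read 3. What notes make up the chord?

C, Eb, G

The written figures 3 are shorthand for 5/3: the 5 is implied.
A third above C in this key is Eb.
A fifth above C in this key is G.
Together with the bass C, this spells C minor in root position.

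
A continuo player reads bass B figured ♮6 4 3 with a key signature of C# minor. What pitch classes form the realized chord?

A third above B in this key is D#.
A fourth above B in this key is E.
A sixth above B in this key is G#, made natural (G) by the ♮ figure.
Together with the bass B, this spells E minor-major seventh in second inversion.

B, D#, E, G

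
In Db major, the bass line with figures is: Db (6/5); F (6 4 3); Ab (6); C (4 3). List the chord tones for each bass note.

Db, F, Ab, Bb | F, Ab, Bb, Db | Ab, C, F | C, Eb, F, Ab

Db (6/5/3): Db, F, Ab, Bb.
F (6/4/3): F, Ab, Bb, Db.
Ab (6/3): Ab, C, F.
C (6/4/3): C, Eb, F, Ab.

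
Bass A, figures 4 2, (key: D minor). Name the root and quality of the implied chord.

The figures 4 2 indicate a seventh chord in third inversion.
In third inversion the root lies a second above the bass: a second above A in D minor is Bb.
The chord tones are A, Bb, D, F, giving Bb major seventh.

Bb major seventh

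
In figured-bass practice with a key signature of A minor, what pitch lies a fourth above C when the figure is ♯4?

Counting 3 letter steps above C lands on F; in A minor, that letter is F.
The #4 figure raises it a semitone, giving F#.

F#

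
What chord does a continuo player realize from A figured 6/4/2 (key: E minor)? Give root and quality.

The figures 6/4/2 indicate a seventh chord in third inversion.
In third inversion the root lies a second above the bass: a second above A in E minor is B.
The chord tones are A, B, D, F#, giving B minor seventh.

B minor seventh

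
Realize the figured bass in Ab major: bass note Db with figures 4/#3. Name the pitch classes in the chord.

Db, F#, G, Bb

The written figures 4/#3 are shorthand for 6/4/3: the 6 is implied.
A third above Db in this key is F, raised to F# by the sharp.
A fourth above Db in this key is G.
A sixth above Db in this key is Bb.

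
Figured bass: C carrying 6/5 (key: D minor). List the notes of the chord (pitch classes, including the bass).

C, E, G, A

The written figures 6/5 are shorthand for 6/5/3: the 3 is implied.
A third above C in this key is E.
A fifth above C in this key is G.
A sixth above C in this key is A.
Together with the bass C, this spells A minor seventh in first inversion.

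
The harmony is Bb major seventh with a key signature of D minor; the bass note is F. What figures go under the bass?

F is the fifth of Bb major seventh, so the chord is in second inversion.
A seventh chord in second inversion is figured 6/4/3, conventionally abbreviated 4/3.

4/3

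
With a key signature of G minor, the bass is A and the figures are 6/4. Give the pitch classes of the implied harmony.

A fourth above A in this key is D.
A sixth above A in this key is F.
Together with the bass A, this spells D minor in second inversion.

A, D, F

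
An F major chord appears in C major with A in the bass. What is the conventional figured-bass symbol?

A is the third of F major, so the chord is in first inversion.
A triad in first inversion is figured 6/3, conventionally abbreviated 6.

6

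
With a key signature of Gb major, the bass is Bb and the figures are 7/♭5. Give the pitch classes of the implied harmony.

Bb, Db, Fb, Ab

The written figures 7/♭5 are shorthand for 7/5/3: the 3 is implied.
A third above Bb in this key is Db.
A fifth above Bb in this key is F, lowered to Fb by the flat.
A seventh above Bb in this key is Ab.
Together with the bass Bb, this spells Bb half-diminished seventh in root position.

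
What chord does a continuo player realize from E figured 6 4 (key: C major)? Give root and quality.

A minor

The figures 6 4 indicate a triad in second inversion.
In second inversion the root lies a fourth above the bass: a fourth above E in C major is A.
The chord tones are E, A, C, giving A minor.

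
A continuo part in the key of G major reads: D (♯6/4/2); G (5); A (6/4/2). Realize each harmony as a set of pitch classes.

D, E, G, B# | G, B, D | A, B, D, F#

D (#6/4/2): D, E, G, B#.
G (5/3): G, B, D.
A (6/4/2): A, B, D, F#.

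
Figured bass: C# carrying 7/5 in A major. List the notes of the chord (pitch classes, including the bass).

The written figures 7/5 are shorthand for 7/5/3: the 3 is implied.
A third above C# in this key is E.
A fifth above C# in this key is G#.
A seventh above C# in this key is B.
Together with the bass C#, this spells C# minor seventh in root position.

C#, E, G#, B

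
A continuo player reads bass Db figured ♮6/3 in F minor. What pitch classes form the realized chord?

A third above Db in this key is F.
A sixth above Db in this key is Bb, made natural (B) by the ♮ figure.

Db, F, B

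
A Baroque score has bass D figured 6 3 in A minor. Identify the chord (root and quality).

B diminished

The figures 6 3 indicate a triad in first inversion.
In first inversion the root lies a sixth above the bass: a sixth above D in A minor is B.
The chord tones are D, F, B, giving B diminished.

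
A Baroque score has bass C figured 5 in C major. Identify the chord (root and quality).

C major

The figures 5 indicate a triad in root position.
In root position the bass is the root, so the root is C.
The chord tones are C, E, G, giving C major.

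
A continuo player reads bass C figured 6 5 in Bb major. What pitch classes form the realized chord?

The written figures 6 5 are shorthand for 6/5/3: the 3 is implied.
A third above C in this key is Eb.
A fifth above C in this key is G.
A sixth above C in this key is A.
Together with the bass C, this spells A half-diminished seventh in first inversion.

C, Eb, G, A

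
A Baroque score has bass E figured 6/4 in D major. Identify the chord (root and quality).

The figures 6/4 indicate a triad in second inversion.
In second inversion the root lies a fourth above the bass: a fourth above E in D major is A.
The chord tones are E, A, C#, giving A major.

A major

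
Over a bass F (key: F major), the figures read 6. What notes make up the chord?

F, A, D

The written figures 6 are shorthand for 6/3: the 3 is implied.
A third above F in this key is A.
A sixth above F in this key is D.
Together with the bass F, this spells D minor in first inversion.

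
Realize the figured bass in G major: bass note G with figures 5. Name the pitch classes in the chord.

The written figures 5 are shorthand for 5/3: the 3 is implied.
A third above G in this key is B.
A fifth above G in this key is D.
Together with the bass G, this spells G major in root position.

G, B, D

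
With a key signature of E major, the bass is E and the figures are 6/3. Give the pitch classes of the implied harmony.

E, G#, C#

A third above E in this key is G#.
A sixth above E in this key is C#.
Together with the bass E, this spells C# minor in first inversion.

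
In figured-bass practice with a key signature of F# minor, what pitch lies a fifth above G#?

Counting 4 letter steps above G# lands on D; in F# minor, that letter is D.

D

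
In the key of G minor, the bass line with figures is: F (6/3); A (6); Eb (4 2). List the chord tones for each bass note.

F, A, D | A, C, F | Eb, F, A, C

F (6/3): F, A, D.
A (6/3): A, C, F.
Eb (6/4/2): Eb, F, A, C.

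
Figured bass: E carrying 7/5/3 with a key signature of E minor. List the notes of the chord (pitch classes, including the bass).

E, G, B, D

A third above E in this key is G.
A fifth above E in this key is B.
A seventh above E in this key is D.
Together with the bass E, this spells E minor seventh in root position.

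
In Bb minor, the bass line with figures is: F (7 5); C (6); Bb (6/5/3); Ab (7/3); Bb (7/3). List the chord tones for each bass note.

F (7/5/3): F, Ab, C, Eb.
C (6/3): C, Eb, Ab.
Bb (6/5/3): Bb, Db, F, Gb.
Ab (7/5/3): Ab, C, Eb, Gb.
Bb (7/5/3): Bb, Db, F, Ab.

F, Ab, C, Eb | C, Eb, Ab | Bb, Db, F, Gb | Ab, C, Eb, Gb | Bb, Db, F, Ab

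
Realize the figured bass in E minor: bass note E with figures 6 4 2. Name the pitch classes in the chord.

A second above E in this key is F#.
A fourth above E in this key is A.
A sixth above E in this key is C.
Together with the bass E, this spells F# half-diminished seventh in third inversion.

E, F#, A, C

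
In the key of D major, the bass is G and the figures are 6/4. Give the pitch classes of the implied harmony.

A fourth above G in this key is C#.
A sixth above G in this key is E.
Together with the bass G, this spells C# diminished in second inversion.

G, C#, E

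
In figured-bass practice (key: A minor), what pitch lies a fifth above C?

Counting 4 letter steps above C lands on G; in A minor, that letter is G.

G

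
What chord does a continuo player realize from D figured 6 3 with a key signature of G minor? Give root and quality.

Bb major

The figures 6 3 indicate a triad in first inversion.
In first inversion the root lies a sixth above the bass: a sixth above D in G minor is Bb.
The chord tones are D, F, Bb, giving Bb major.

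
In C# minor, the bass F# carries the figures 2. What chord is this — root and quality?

G# minor seventh

The figures 2 indicate a seventh chord in third inversion.
In third inversion the root lies a second above the bass: a second above F# in C# minor is G#.
The chord tones are F#, G#, B, D#, giving G# minor seventh.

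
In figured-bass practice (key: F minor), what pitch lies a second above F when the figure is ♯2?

Counting 1 letter step above F lands on G; in F minor, that letter is G.
The #2 figure raises it a semitone, giving G#.

G#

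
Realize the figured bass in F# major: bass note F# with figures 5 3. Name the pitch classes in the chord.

F#, A#, C#

A third above F# in this key is A#.
A fifth above F# in this key is C#.
Together with the bass F#, this spells F# major in root position.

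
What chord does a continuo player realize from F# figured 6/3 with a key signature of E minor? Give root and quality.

D major

The figures 6/3 indicate a triad in first inversion.
In first inversion the root lies a sixth above the bass: a sixth above F# in E minor is D.
The chord tones are F#, A, D, giving D major.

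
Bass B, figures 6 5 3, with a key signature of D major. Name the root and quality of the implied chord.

The figures 6 5 3 indicate a seventh chord in first inversion.
In first inversion the root lies a sixth above the bass: a sixth above B in D major is G.
The chord tones are B, D, F#, G, giving G major seventh.

G major seventh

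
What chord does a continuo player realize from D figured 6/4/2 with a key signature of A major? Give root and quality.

E dominant seventh

The figures 6/4/2 indicate a seventh chord in third inversion.
In third inversion the root lies a second above the bass: a second above D in A major is E.
The chord tones are D, E, G#, B, giving E dominant seventh.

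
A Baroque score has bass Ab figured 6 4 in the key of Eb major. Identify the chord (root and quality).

D diminished

The figures 6 4 indicate a triad in second inversion.
In second inversion the root lies a fourth above the bass: a fourth above Ab in Eb major is D.
The chord tones are Ab, D, F, giving D diminished.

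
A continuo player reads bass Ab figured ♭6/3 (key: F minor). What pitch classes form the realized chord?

A third above Ab in this key is C.
A sixth above Ab in this key is F, lowered to Fb by the flat.
Together with the bass Ab, this spells Fb augmented in first inversion.

Ab, C, Fb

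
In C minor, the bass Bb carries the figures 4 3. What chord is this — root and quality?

The figures 4 3 indicate a seventh chord in second inversion.
In second inversion the root lies a fourth above the bass: a fourth above Bb in C minor is Eb.
The chord tones are Bb, D, Eb, G, giving Eb major seventh.

Eb major seventh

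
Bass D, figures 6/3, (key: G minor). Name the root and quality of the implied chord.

Bb major

The figures 6/3 indicate a triad in first inversion.
In first inversion the root lies a sixth above the bass: a sixth above D in G minor is Bb.
The chord tones are D, F, Bb, giving Bb major.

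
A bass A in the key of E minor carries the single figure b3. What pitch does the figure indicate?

Counting 2 letter steps above A lands on C; in E minor, that letter is C.
The b3 figure lowers it a semitone, giving Cb.

Cb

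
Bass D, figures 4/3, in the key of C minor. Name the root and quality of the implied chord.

The figures 4/3 indicate a seventh chord in second inversion.
In second inversion the root lies a fourth above the bass: a fourth above D in C minor is G.
The chord tones are D, F, G, Bb, giving G minor seventh.

G minor seventh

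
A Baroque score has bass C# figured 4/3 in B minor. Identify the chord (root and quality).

The figures 4/3 indicate a seventh chord in second inversion.
In second inversion the root lies a fourth above the bass: a fourth above C# in B minor is F#.
The chord tones are C#, E, F#, A, giving F# minor seventh.

F# minor seventh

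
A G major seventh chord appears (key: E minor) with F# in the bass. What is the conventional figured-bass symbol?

4/2

F# is the seventh of G major seventh, so the chord is in third inversion.
A seventh chord in third inversion is figured 6/4/2, conventionally abbreviated 4/2.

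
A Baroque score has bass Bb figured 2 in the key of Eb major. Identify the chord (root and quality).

C minor seventh

The figures 2 indicate a seventh chord in third inversion.
In third inversion the root lies a second above the bass: a second above Bb in Eb major is C.
The chord tones are Bb, C, Eb, G, giving C minor seventh.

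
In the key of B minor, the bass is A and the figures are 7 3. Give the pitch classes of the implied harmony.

A, C#, E, G

The written figures 7 3 are shorthand for 7/5/3: the 5 is implied.
A third above A in this key is C#.
A fifth above A in this key is E.
A seventh above A in this key is G.
Together with the bass A, this spells A dominant seventh in root position.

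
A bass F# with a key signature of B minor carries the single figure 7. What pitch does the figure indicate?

E

Counting 6 letter steps above F# lands on E; in B minor, that letter is E.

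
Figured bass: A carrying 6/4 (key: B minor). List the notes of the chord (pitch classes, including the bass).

A, D, F#

A fourth above A in this key is D.
A sixth above A in this key is F#.
Together with the bass A, this spells D major in second inversion.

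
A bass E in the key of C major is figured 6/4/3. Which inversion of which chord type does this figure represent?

seventh chord, second inversion

Intervals of 6/4/3 above the bass form a seventh chord; the bass is the fifth, so this is second inversion.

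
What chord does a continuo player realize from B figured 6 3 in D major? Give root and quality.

The figures 6 3 indicate a triad in first inversion.
In first inversion the root lies a sixth above the bass: a sixth above B in D major is G.
The chord tones are B, D, G, giving G major.

G major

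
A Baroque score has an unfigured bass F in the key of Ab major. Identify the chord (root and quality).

An unfigured bass indicates a triad in root position.
In root position the bass is the root, so the root is F.
The chord tones are F, Ab, C, giving F minor.

F minor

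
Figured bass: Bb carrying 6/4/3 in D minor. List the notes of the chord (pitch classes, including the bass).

A third above Bb in this key is D.
A fourth above Bb in this key is E.
A sixth above Bb in this key is G.
Together with the bass Bb, this spells E half-diminished seventh in second inversion.

Bb, D, E, G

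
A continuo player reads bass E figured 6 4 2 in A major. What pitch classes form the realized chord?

A second above E in this key is F#.
A fourth above E in this key is A.
A sixth above E in this key is C#.
Together with the bass E, this spells F# minor seventh in third inversion.

E, F#, A, C#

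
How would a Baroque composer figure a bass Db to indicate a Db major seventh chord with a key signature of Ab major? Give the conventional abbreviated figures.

Db is the root of Db major seventh, so the chord is in root position.
A seventh chord in root position is figured 7/5/3, conventionally abbreviated 7.

7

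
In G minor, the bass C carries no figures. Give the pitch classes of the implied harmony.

C, Eb, G

An unfigured bass implies 5/3.
A third above C in this key is Eb.
A fifth above C in this key is G.
Together with the bass C, this spells C minor in root position.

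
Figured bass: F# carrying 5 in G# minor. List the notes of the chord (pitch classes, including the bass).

F#, A#, C#

The written figures 5 are shorthand for 5/3: the 3 is implied.
A third above F# in this key is A#.
A fifth above F# in this key is C#.
Together with the bass F#, this spells F# major in root position.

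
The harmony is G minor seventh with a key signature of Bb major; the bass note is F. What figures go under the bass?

4/2

F is the seventh of G minor seventh, so the chord is in third inversion.
A seventh chord in third inversion is figured 6/4/2, conventionally abbreviated 4/2.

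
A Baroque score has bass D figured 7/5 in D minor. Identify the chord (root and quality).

D minor seventh

The figures 7/5 indicate a seventh chord in root position.
In root position the bass is the root, so the root is D.
The chord tones are D, F, A, C, giving D minor seventh.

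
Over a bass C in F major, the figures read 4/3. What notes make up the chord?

The written figures 4/3 are shorthand for 6/4/3: the 6 is implied.
A third above C in this key is E.
A fourth above C in this key is F.
A sixth above C in this key is A.
Together with the bass C, this spells F major seventh in second inversion.

C, E, F, A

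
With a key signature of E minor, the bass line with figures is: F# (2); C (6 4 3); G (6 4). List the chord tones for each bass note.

F# (6/4/2): F#, G, B, D.
C (6/4/3): C, E, F#, A.
G (6/4): G, C, E.

F#, G, B, D | C, E, F#, A | G, C, E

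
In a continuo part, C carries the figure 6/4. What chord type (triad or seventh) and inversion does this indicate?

triad, second inversion

Intervals of 6/4 above the bass form a triad; the bass is the fifth, so this is second inversion.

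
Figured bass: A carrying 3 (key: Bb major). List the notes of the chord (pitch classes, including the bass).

The written figures 3 are shorthand for 5/3: the 5 is implied.
A third above A in this key is C.
A fifth above A in this key is Eb.
Together with the bass A, this spells A diminished in root position.

A, C, Eb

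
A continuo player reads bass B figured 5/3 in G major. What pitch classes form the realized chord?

B, D, F#

A third above B in this key is D.
A fifth above B in this key is F#.
Together with the bass B, this spells B minor in root position.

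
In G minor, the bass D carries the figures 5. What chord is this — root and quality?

D minor

The figures 5 indicate a triad in root position.
In root position the bass is the root, so the root is D.
The chord tones are D, F, A, giving D minor.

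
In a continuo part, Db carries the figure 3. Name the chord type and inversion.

3 is shorthand for 5/3.
Intervals of 5/3 above the bass form a triad; the bass is the root, so this is root position.

triad, root position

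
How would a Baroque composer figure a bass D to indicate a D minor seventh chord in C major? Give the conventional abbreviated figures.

7

D is the root of D minor seventh, so the chord is in root position.
A seventh chord in root position is figured 7/5/3, conventionally abbreviated 7.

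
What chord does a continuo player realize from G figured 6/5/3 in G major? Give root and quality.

E minor seventh

The figures 6/5/3 indicate a seventh chord in first inversion.
In first inversion the root lies a sixth above the bass: a sixth above G in G major is E.
The chord tones are G, B, D, E, giving E minor seventh.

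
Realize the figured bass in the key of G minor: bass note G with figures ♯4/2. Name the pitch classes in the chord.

The written figures ♯4/2 are shorthand for 6/4/2: the 6 is implied.
A second above G in this key is A.
A fourth above G in this key is C, raised to C# by the sharp.
A sixth above G in this key is Eb.

G, A, C#, Eb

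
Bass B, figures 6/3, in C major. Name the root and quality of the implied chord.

G major

The figures 6/3 indicate a triad in first inversion.
In first inversion the root lies a sixth above the bass: a sixth above B in C major is G.
The chord tones are B, D, G, giving G major.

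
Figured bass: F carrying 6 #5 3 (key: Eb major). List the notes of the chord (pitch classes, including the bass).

F, Ab, C#, D

A third above F in this key is Ab.
A fifth above F in this key is C, raised to C# by the sharp.
A sixth above F in this key is D.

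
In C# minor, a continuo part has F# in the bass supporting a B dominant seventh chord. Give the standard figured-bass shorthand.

F# is the fifth of B dominant seventh, so the chord is in second inversion.
A seventh chord in second inversion is figured 6/4/3, conventionally abbreviated 4/3.

4/3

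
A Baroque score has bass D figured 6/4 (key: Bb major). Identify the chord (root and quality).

G minor

The figures 6/4 indicate a triad in second inversion.
In second inversion the root lies a fourth above the bass: a fourth above D in Bb major is G.
The chord tones are D, G, Bb, giving G minor.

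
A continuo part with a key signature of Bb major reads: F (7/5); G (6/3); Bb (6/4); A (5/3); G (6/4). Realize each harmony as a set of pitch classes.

F (7/5/3): F, A, C, Eb.
G (6/3): G, Bb, Eb.
Bb (6/4): Bb, Eb, G.
A (5/3): A, C, Eb.
G (6/4): G, C, Eb.

F, A, C, Eb | G, Bb, Eb | Bb, Eb, G | A, C, Eb | G, C, Eb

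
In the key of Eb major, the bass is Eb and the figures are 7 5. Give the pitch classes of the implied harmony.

The written figures 7 5 are shorthand for 7/5/3: the 3 is implied.
A third above Eb in this key is G.
A fifth above Eb in this key is Bb.
A seventh above Eb in this key is D.
Together with the bass Eb, this spells Eb major seventh in root position.

Eb, G, Bb, D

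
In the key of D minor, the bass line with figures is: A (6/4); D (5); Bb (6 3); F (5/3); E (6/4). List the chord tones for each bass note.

A (6/4): A, D, F.
D (5/3): D, F, A.
Bb (6/3): Bb, D, G.
F (5/3): F, A, C.
E (6/4): E, A, C.

A, D, F | D, F, A | Bb, D, G | F, A, C | E, A, C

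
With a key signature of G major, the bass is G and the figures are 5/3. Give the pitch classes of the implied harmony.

A third above G in this key is B.
A fifth above G in this key is D.
Together with the bass G, this spells G major in root position.

G, B, D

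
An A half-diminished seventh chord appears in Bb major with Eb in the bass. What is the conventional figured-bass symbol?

Eb is the fifth of A half-diminished seventh, so the chord is in second inversion.
A seventh chord in second inversion is figured 6/4/3, conventionally abbreviated 4/3.

4/3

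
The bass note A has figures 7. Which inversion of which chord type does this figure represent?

7 is shorthand for 7/5/3.
Intervals of 7/5/3 above the bass form a seventh chord; the bass is the root, so this is root position.

seventh chord, root position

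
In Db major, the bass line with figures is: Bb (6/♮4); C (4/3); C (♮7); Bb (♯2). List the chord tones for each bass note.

Bb (6/♮4): Bb, E, Gb.
C (6/4/3): C, Eb, F, Ab.
C (♮7/5/3): C, Eb, Gb, B.
Bb (6/4/#2): Bb, C#, Eb, Gb.

Bb, E, Gb | C, Eb, F, Ab | C, Eb, Gb, B | Bb, C#, Eb, Gb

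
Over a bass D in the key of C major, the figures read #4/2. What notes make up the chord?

D, E, G#, B

The written figures #4/2 are shorthand for 6/4/2: the 6 is implied.
A second above D in this key is E.
A fourth above D in this key is G, raised to G# by the sharp.
A sixth above D in this key is B.
Together with the bass D, this spells E dominant seventh in third inversion.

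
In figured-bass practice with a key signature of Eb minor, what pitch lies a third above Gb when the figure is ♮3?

Counting 2 letter steps above Gb lands on B; in Eb minor, that letter is Bb.
The ♮3 figure makes it natural, giving B.

B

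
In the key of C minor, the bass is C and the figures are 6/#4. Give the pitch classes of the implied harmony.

C, F#, Ab

A fourth above C in this key is F, raised to F# by the sharp.
A sixth above C in this key is Ab.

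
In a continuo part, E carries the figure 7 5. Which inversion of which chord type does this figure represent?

7 5 is shorthand for 7/5/3.
Intervals of 7/5/3 above the bass form a seventh chord; the bass is the root, so this is root position.

seventh chord, root position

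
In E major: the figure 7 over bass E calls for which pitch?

Counting 6 letter steps above E lands on D; in E major, that letter is D#.

D#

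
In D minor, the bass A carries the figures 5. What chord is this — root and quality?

The figures 5 indicate a triad in root position.
In root position the bass is the root, so the root is A.
The chord tones are A, C, E, giving A minor.

A minor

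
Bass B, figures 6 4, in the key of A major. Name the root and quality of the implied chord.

The figures 6 4 indicate a triad in second inversion.
In second inversion the root lies a fourth above the bass: a fourth above B in A major is E.
The chord tones are B, E, G#, giving E major.

E major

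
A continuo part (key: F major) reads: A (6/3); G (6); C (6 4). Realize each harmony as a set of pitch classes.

A, C, F | G, Bb, E | C, F, A

A (6/3): A, C, F.
G (6/3): G, Bb, E.
C (6/4): C, F, A.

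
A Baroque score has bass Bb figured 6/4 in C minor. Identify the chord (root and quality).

Eb major

The figures 6/4 indicate a triad in second inversion.
In second inversion the root lies a fourth above the bass: a fourth above Bb in C minor is Eb.
The chord tones are Bb, Eb, G, giving Eb major.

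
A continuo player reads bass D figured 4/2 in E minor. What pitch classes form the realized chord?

The written figures 4/2 are shorthand for 6/4/2: the 6 is implied.
A second above D in this key is E.
A fourth above D in this key is G.
A sixth above D in this key is B.
Together with the bass D, this spells E minor seventh in third inversion.

D, E, G, B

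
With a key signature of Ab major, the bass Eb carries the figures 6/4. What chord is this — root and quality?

Ab major

The figures 6/4 indicate a triad in second inversion.
In second inversion the root lies a fourth above the bass: a fourth above Eb in Ab major is Ab.
The chord tones are Eb, Ab, C, giving Ab major.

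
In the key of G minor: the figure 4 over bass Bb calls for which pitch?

Eb

Counting 3 letter steps above Bb lands on E; in G minor, that letter is Eb.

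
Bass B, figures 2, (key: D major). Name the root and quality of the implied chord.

The figures 2 indicate a seventh chord in third inversion.
In third inversion the root lies a second above the bass: a second above B in D major is C#.
The chord tones are B, C#, E, G, giving C# half-diminished seventh.

C# half-diminished seventh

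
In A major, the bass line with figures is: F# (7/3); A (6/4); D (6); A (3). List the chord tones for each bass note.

F# (7/5/3): F#, A, C#, E.
A (6/4): A, D, F#.
D (6/3): D, F#, B.
A (5/3): A, C#, E.

F#, A, C#, E | A, D, F# | D, F#, B | A, C#, E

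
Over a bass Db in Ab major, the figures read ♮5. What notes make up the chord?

The written figures ♮5 are shorthand for 5/3: the 3 is implied.
A third above Db in this key is F.
A fifth above Db in this key is Ab, made natural (A) by the ♮ figure.
Together with the bass Db, this spells Db augmented in root position.

Db, F, A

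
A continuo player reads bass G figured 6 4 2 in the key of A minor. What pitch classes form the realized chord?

A second above G in this key is A.
A fourth above G in this key is C.
A sixth above G in this key is E.
Together with the bass G, this spells A minor seventh in third inversion.

G, A, C, E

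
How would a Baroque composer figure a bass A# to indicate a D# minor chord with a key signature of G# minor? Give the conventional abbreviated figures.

A# is the fifth of D# minor, so the chord is in second inversion.
A triad in second inversion is figured 6/4, conventionally abbreviated 6/4.

6/4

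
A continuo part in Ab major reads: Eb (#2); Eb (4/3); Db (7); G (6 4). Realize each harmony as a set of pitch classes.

Eb (6/4/#2): Eb, F#, Ab, C.
Eb (6/4/3): Eb, G, Ab, C.
Db (7/5/3): Db, F, Ab, C.
G (6/4): G, C, Eb.

Eb, F#, Ab, C | Eb, G, Ab, C | Db, F, Ab, C | G, C, Eb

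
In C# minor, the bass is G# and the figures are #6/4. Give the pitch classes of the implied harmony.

A fourth above G# in this key is C#.
A sixth above G# in this key is E, raised to E# by the sharp.
Together with the bass G#, this spells C# major in second inversion.

G#, C#, E#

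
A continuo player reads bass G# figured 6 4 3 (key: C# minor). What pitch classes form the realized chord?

G#, B, C#, E

A third above G# in this key is B.
A fourth above G# in this key is C#.
A sixth above G# in this key is E.
Together with the bass G#, this spells C# minor seventh in second inversion.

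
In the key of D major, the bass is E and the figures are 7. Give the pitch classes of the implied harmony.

The written figures 7 are shorthand for 7/5/3: the 5/3 are implied.
A third above E in this key is G.
A fifth above E in this key is B.
A seventh above E in this key is D.
Together with the bass E, this spells E minor seventh in root position.

E, G, B, D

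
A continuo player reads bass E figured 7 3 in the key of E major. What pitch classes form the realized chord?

The written figures 7 3 are shorthand for 7/5/3: the 5 is implied.
A third above E in this key is G#.
A fifth above E in this key is B.
A seventh above E in this key is D#.
Together with the bass E, this spells E major seventh in root position.

E, G#, B, D#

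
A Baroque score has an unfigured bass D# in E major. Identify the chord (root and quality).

D# diminished

An unfigured bass indicates a triad in root position.
In root position the bass is the root, so the root is D#.
The chord tones are D#, F#, A, giving D# diminished.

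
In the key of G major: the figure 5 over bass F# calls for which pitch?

C

Counting 4 letter steps above F# lands on C; in G major, that letter is C.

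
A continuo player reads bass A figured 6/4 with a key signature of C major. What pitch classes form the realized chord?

A fourth above A in this key is D.
A sixth above A in this key is F.
Together with the bass A, this spells D minor in second inversion.

A, D, F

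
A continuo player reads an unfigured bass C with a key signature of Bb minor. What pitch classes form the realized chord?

An unfigured bass implies 5/3.
A third above C in this key is Eb.
A fifth above C in this key is Gb.
Together with the bass C, this spells C diminished in root position.

C, Eb, Gb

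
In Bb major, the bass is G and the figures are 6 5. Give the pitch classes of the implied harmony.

G, Bb, D, Eb

The written figures 6 5 are shorthand for 6/5/3: the 3 is implied.
A third above G in this key is Bb.
A fifth above G in this key is D.
A sixth above G in this key is Eb.
Together with the bass G, this spells Eb major seventh in first inversion.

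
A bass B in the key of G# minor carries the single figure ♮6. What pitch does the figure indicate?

Counting 5 letter steps above B lands on G; in G# minor, that letter is G#.
The ♮6 figure makes it natural, giving G.

G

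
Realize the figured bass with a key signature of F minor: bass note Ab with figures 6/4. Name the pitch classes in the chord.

A fourth above Ab in this key is Db.
A sixth above Ab in this key is F.
Together with the bass Ab, this spells Db major in second inversion.

Ab, Db, F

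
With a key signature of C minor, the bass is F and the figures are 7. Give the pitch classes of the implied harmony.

The written figures 7 are shorthand for 7/5/3: the 5/3 are implied.
A third above F in this key is Ab.
A fifth above F in this key is C.
A seventh above F in this key is Eb.
Together with the bass F, this spells F minor seventh in root position.

F, Ab, C, Eb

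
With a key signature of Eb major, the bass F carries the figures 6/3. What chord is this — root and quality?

The figures 6/3 indicate a triad in first inversion.
In first inversion the root lies a sixth above the bass: a sixth above F in Eb major is D.
The chord tones are F, Ab, D, giving D diminished.

D diminished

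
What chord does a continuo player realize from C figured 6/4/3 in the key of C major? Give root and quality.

The figures 6/4/3 indicate a seventh chord in second inversion.
In second inversion the root lies a fourth above the bass: a fourth above C in C major is F.
The chord tones are C, E, F, A, giving F major seventh.

F major seventh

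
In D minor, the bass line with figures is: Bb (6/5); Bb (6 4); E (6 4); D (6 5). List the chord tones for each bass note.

Bb (6/5/3): Bb, D, F, G.
Bb (6/4): Bb, E, G.
E (6/4): E, A, C.
D (6/5/3): D, F, A, Bb.

Bb, D, F, G | Bb, E, G | E, A, C | D, F, A, Bb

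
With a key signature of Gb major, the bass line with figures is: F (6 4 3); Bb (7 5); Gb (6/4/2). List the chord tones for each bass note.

F (6/4/3): F, Ab, Bb, Db.
Bb (7/5/3): Bb, Db, F, Ab.
Gb (6/4/2): Gb, Ab, Cb, Eb.

F, Ab, Bb, Db | Bb, Db, F, Ab | Gb, Ab, Cb, Eb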